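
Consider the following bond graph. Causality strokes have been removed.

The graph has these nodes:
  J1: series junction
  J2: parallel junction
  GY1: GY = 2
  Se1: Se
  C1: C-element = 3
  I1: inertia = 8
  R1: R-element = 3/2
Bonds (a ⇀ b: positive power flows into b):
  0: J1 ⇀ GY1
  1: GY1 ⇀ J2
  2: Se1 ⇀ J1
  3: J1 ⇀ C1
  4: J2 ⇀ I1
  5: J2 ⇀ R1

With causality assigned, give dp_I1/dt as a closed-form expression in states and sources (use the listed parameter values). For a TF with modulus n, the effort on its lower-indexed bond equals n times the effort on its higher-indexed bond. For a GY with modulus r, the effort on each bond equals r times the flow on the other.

dp_I1/dt = 3*E_Se1/4 - 3*p_I1/16 - q_C1/4

#2 →J1  (Se1: effort source, stroke at far end)
#3 →J1  (C1 integral (e out))
#0 →GY1  (closing 1-jn rule on J1)
#1 →GY1  (through GY1, causality inverts; strokes same side of GY1)
#4 →I1  (I1 outputs flow p/I1)
#5 →J2  (only one effort-in slot at J2)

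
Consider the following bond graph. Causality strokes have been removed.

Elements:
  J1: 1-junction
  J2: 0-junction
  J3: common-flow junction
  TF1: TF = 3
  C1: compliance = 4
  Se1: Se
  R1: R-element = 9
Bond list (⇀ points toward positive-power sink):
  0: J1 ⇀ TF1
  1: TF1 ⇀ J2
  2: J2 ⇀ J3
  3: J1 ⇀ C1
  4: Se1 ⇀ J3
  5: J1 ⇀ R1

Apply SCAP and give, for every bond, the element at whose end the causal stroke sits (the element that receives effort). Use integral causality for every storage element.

bond 4 stroke→J3  (Se1: effort source, stroke at far end)
bond 2 stroke→J2  (closing 1-jn rule on J3)
bond 1 stroke→TF1  (J2: bond 2 brought effort, rest push out)
bond 0 stroke→J1  (TF1 one-in-one-out from 1)
bond 3 stroke→J1  (prefer integral on C1)
bond 5 stroke→R1  (closing 1-jn rule on J1)

β0 stroke at J1
β1 stroke at TF1
β2 stroke at J2
β3 stroke at J1
β4 stroke at J3
β5 stroke at R1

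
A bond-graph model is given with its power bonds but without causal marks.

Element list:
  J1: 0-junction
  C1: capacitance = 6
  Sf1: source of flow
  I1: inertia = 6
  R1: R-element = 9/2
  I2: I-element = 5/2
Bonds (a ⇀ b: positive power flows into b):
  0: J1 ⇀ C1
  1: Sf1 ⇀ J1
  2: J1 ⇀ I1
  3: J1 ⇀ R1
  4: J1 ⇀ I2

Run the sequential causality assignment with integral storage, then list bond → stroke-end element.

bond 1 |Sf1  (Sf1 (Sf) sets flow on bond)
bond 0 |J1  (C1: C, integral causality)
bond 2 |I1  (0-jn J1 has e-setter on 0)
bond 3 |R1  (J1: bond 0 brought effort, rest push out)
bond 4 |I2  (J1: bond 0 brought effort, rest push out)

b0 |J1
b1 |Sf1
b2 |I1
b3 |R1
b4 |I2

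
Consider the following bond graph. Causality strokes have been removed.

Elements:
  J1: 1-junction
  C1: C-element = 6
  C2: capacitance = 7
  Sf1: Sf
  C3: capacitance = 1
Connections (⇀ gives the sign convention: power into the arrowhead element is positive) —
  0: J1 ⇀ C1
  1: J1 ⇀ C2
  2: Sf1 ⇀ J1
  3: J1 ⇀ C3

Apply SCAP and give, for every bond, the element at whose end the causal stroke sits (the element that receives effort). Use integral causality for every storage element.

β2 |Sf1  (Sf1 fixes flow; stroke at Sf1)
β0 |J1  (J1 flow already set via bond 2)
β1 |J1  (common-f at J1 fixed by 2)
β3 |J1  (J1 flow already set via bond 2)

bond 0 |J1
bond 1 |J1
bond 2 |Sf1
bond 3 |J1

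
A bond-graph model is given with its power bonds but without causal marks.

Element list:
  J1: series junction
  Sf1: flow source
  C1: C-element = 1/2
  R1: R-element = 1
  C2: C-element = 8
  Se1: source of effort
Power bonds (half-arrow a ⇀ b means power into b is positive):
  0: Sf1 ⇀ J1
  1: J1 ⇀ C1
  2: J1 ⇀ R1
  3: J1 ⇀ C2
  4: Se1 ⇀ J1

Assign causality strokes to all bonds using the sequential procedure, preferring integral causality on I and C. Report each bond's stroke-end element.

bond 0 stroke at Sf1
bond 1 stroke at J1
bond 2 stroke at J1
bond 3 stroke at J1
bond 4 stroke at J1

β0 stroke at Sf1  (Sf1 (Sf) sets flow on bond)
β4 stroke at J1  (Se1: effort source, stroke at far end)
β1 stroke at J1  (common-f at J1 fixed by 0)
β2 stroke at J1  (J1 flow already set via bond 0)
β3 stroke at J1  (common-f at J1 fixed by 0)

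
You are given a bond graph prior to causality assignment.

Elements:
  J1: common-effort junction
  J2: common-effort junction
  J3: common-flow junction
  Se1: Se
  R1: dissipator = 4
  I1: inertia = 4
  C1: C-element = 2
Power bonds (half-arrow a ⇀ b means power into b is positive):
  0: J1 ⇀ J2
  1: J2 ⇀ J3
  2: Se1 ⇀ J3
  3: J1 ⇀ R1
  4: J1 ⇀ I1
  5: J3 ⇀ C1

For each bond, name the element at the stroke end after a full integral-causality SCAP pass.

bond 0 →J1
bond 1 →J2
bond 2 →J3
bond 3 →R1
bond 4 →I1
bond 5 →J3

b2 |J3  (Se1 (Se) sets effort on bond)
b4 |I1  (I1 outputs flow p/I1)
b5 |J3  (prefer integral on C1)
b1 |J2  (J3 needs exactly one f-in)
b0 |J1  (J2 effort already set via bond 1)
b3 |R1  (common-e at J1 fixed by 0)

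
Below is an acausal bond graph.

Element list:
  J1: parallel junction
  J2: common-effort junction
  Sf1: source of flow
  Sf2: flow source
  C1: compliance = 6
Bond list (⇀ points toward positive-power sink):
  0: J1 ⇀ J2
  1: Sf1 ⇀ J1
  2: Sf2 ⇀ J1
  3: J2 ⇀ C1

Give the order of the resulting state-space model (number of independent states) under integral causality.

1  (C1 all integral)

#1 stroke→Sf1  (Sf1 fixes flow; stroke at Sf1)
#2 stroke→Sf2  (Sf2: flow source, stroke at near end)
#0 stroke→J1  (closing 0-jn rule on J1)
#3 stroke→J2  (J2: last free bond brings effort in)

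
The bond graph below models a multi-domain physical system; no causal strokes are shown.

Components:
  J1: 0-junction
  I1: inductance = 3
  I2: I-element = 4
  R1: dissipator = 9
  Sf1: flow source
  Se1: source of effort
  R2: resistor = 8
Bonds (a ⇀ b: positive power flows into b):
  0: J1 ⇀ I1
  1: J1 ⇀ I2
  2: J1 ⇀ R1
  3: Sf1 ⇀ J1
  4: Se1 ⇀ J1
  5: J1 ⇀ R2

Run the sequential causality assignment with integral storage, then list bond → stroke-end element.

β0 stroke at I1
β1 stroke at I2
β2 stroke at R1
β3 stroke at Sf1
β4 stroke at J1
β5 stroke at R2

β3 stroke→Sf1  (Sf1: flow source, stroke at near end)
β4 stroke→J1  (source Se1 imposes e)
β0 stroke→I1  (common-e at J1 fixed by 4)
β1 stroke→I2  (J1: bond 4 brought effort, rest push out)
β2 stroke→R1  (0-jn J1 has e-setter on 4)
β5 stroke→R2  (J1: bond 4 brought effort, rest push out)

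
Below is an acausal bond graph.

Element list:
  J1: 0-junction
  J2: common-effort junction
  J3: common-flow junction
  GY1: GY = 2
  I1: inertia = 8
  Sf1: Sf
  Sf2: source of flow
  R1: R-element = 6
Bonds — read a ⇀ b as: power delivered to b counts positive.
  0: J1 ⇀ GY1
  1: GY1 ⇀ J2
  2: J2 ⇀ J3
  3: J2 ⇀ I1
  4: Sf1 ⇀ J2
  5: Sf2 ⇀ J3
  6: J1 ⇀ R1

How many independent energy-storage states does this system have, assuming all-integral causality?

1  (I1 all integral)

bond 4 stroke at Sf1  (Sf1 (Sf) sets flow on bond)
bond 5 stroke at Sf2  (Sf2: flow source, stroke at near end)
bond 2 stroke at J3  (1-jn J3 has f-setter on 5)
bond 3 stroke at I1  (I1: I, integral causality)
bond 1 stroke at J2  (only one effort-in slot at J2)
bond 0 stroke at J1  (through GY1, causality inverts; strokes same side of GY1)
bond 6 stroke at R1  (common-e at J1 fixed by 0)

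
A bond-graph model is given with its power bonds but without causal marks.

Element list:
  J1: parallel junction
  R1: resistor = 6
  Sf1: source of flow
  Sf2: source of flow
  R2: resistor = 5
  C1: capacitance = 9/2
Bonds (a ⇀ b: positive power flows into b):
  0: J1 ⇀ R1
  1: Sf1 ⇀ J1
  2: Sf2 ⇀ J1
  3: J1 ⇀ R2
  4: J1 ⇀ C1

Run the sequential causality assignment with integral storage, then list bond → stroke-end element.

β0 stroke→R1
β1 stroke→Sf1
β2 stroke→Sf2
β3 stroke→R2
β4 stroke→J1

β1 stroke at Sf1  (source Sf1 imposes f)
β2 stroke at Sf2  (Sf2 (Sf) sets flow on bond)
β4 stroke at J1  (C1: C, integral causality)
β0 stroke at R1  (0-jn J1 has e-setter on 4)
β3 stroke at R2  (J1 effort already set via bond 4)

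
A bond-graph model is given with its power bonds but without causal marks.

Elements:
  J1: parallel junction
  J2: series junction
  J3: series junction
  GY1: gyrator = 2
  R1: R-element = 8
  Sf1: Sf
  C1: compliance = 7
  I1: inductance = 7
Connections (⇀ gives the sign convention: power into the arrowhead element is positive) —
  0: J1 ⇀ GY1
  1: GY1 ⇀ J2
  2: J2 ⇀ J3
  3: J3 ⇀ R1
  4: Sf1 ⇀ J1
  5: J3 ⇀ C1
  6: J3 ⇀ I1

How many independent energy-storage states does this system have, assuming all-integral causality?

b4 stroke at Sf1  (Sf1: flow source, stroke at near end)
b0 stroke at J1  (J1 needs exactly one e-in)
b1 stroke at J2  (GY1 both-in/both-out from 0)
b2 stroke at J3  (only one flow-in slot at J2)
b5 stroke at J3  (C1 integral (e out))
b6 stroke at I1  (I1: I, integral causality)
b3 stroke at J3  (J3 flow already set via bond 6)

2  (C1, I1 all integral)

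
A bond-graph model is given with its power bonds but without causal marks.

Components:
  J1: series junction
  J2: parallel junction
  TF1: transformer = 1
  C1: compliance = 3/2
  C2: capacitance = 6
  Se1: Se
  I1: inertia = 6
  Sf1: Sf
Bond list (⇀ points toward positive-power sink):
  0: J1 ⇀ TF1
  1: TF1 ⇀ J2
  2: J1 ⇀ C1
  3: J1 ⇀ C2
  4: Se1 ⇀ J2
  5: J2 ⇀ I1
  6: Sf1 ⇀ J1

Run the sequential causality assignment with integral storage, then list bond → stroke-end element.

β0 stroke→J1
β1 stroke→TF1
β2 stroke→J1
β3 stroke→J1
β4 stroke→J2
β5 stroke→I1
β6 stroke→Sf1

b4 |J2  (Se1 (Se) sets effort on bond)
b6 |Sf1  (Sf1 (Sf) sets flow on bond)
b0 |J1  (1-jn J1 has f-setter on 6)
b2 |J1  (1-jn J1 has f-setter on 6)
b3 |J1  (J1: bond 6 brought flow, rest push out)
b1 |TF1  (common-e at J2 fixed by 4)
b5 |I1  (common-e at J2 fixed by 4)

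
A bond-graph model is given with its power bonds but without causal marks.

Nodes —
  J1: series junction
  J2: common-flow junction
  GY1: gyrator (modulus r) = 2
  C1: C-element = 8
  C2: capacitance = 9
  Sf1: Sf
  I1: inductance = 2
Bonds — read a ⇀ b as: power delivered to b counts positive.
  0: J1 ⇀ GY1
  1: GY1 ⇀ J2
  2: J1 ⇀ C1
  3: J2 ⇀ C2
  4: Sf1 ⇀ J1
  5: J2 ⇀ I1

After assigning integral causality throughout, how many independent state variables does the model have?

#4 |Sf1  (Sf1: flow source, stroke at near end)
#0 |J1  (common-f at J1 fixed by 4)
#2 |J1  (1-jn J1 has f-setter on 4)
#1 |J2  (GY GY1: same side as bond 0)
#3 |J2  (C2: C, integral causality)
#5 |I1  (J2 needs exactly one f-in)

3  (C1, C2, I1 all integral)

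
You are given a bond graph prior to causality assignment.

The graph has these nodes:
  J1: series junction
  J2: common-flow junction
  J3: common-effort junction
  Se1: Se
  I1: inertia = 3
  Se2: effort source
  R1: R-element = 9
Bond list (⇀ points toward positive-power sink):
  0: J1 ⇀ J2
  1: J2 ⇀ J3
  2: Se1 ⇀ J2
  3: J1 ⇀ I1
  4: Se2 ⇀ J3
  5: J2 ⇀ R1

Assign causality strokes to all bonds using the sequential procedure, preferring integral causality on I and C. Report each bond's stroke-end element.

bond 2 stroke at J2  (Se1 (Se) sets effort on bond)
bond 4 stroke at J3  (Se2: effort source, stroke at far end)
bond 1 stroke at J2  (J3: bond 4 brought effort, rest push out)
bond 3 stroke at I1  (I1 integral (f out))
bond 0 stroke at J1  (J1 flow already set via bond 3)
bond 5 stroke at J2  (common-f at J2 fixed by 0)

#0 →J1
#1 →J2
#2 →J2
#3 →I1
#4 →J3
#5 →J2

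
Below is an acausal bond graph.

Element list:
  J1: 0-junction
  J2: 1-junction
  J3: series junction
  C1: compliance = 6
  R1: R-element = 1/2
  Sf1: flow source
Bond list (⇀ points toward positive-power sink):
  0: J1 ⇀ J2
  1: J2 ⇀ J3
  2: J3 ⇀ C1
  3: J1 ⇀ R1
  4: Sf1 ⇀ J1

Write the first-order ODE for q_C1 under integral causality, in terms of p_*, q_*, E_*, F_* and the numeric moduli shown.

bond 4 |Sf1  (Sf1: flow source, stroke at near end)
bond 2 |J3  (prefer integral on C1)
bond 1 |J2  (only one flow-in slot at J3)
bond 0 |J1  (J2 needs exactly one f-in)
bond 3 |R1  (J1: bond 0 brought effort, rest push out)

dq_C1/dt = F_Sf1 - q_C1/3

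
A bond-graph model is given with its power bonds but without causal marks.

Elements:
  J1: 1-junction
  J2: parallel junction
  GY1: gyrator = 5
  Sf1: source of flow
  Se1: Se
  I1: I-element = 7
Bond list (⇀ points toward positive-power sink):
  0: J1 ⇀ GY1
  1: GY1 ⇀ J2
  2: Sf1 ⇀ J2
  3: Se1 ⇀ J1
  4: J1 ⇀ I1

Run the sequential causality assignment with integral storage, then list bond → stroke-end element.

#2 |Sf1  (Sf1: flow source, stroke at near end)
#3 |J1  (Se1 fixes effort; stroke away)
#1 |J2  (only one effort-in slot at J2)
#0 |J1  (through GY1, causality inverts; strokes same side of GY1)
#4 |I1  (only one flow-in slot at J1)

β0 stroke→J1
β1 stroke→J2
β2 stroke→Sf1
β3 stroke→J1
β4 stroke→I1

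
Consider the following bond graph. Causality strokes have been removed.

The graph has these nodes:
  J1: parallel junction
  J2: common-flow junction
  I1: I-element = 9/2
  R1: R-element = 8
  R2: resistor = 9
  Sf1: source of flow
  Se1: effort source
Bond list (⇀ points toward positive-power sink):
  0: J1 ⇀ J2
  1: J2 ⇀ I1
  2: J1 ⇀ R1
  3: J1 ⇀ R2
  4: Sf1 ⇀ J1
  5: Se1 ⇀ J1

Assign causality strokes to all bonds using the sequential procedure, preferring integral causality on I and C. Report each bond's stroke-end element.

bond 4 →Sf1  (Sf1 (Sf) sets flow on bond)
bond 5 →J1  (Se1: effort source, stroke at far end)
bond 0 →J2  (J1: bond 5 brought effort, rest push out)
bond 2 →R1  (0-jn J1 has e-setter on 5)
bond 3 →R2  (common-e at J1 fixed by 5)
bond 1 →I1  (closing 1-jn rule on J2)

b0 stroke→J2
b1 stroke→I1
b2 stroke→R1
b3 stroke→R2
b4 stroke→Sf1
b5 stroke→J1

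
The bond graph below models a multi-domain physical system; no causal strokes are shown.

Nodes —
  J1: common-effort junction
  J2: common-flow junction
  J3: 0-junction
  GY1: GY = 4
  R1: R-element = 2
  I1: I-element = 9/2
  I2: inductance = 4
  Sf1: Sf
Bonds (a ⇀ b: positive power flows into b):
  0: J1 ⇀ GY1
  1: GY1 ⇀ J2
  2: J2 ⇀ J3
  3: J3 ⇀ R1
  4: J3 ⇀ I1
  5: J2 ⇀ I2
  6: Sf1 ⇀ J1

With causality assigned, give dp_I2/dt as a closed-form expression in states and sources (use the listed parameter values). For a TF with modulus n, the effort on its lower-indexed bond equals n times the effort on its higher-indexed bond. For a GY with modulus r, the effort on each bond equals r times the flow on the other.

β6 stroke→Sf1  (Sf1 fixes flow; stroke at Sf1)
β0 stroke→J1  (J1: last free bond brings effort in)
β1 stroke→J2  (GY1 both-in/both-out from 0)
β4 stroke→I1  (I1: I, integral causality)
β5 stroke→I2  (I2: I, integral causality)
β2 stroke→J2  (common-f at J2 fixed by 5)
β3 stroke→J3  (only one effort-in slot at J3)

dp_I2/dt = 4*F_Sf1 + 4*p_I1/9 - p_I2/2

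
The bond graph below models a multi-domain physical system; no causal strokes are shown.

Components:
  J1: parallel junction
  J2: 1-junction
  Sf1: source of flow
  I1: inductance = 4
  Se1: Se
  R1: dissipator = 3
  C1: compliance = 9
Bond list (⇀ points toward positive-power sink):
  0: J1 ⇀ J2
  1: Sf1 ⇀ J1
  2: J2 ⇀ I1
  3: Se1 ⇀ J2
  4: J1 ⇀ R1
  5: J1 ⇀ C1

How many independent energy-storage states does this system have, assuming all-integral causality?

#1 stroke at Sf1  (Sf1 fixes flow; stroke at Sf1)
#3 stroke at J2  (source Se1 imposes e)
#2 stroke at I1  (prefer integral on I1)
#0 stroke at J2  (1-jn J2 has f-setter on 2)
#5 stroke at J1  (C1 integral (e out))
#4 stroke at R1  (J1 effort already set via bond 5)

2  (C1, I1 all integral)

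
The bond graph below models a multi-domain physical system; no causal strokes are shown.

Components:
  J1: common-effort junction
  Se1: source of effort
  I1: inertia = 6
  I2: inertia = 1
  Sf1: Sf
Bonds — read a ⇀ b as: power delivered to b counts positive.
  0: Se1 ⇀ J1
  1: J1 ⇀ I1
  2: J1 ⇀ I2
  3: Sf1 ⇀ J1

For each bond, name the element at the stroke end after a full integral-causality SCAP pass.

β0 →J1
β1 →I1
β2 →I2
β3 →Sf1

β0 stroke at J1  (Se1 (Se) sets effort on bond)
β3 stroke at Sf1  (Sf1: flow source, stroke at near end)
β1 stroke at I1  (0-jn J1 has e-setter on 0)
β2 stroke at I2  (J1 effort already set via bond 0)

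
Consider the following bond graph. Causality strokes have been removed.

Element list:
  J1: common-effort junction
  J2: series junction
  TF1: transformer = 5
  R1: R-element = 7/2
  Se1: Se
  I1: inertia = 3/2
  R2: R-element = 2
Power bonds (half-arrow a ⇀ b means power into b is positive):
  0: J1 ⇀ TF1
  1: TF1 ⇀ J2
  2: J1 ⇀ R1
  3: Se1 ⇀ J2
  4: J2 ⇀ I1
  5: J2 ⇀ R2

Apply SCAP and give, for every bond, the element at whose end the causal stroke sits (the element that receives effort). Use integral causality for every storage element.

β3 |J2  (source Se1 imposes e)
β4 |I1  (I1: I, integral causality)
β1 |J2  (common-f at J2 fixed by 4)
β5 |J2  (1-jn J2 has f-setter on 4)
β0 |TF1  (TF TF1: opposite of bond 1)
β2 |J1  (closing 0-jn rule on J1)

b0 stroke at TF1
b1 stroke at J2
b2 stroke at J1
b3 stroke at J2
b4 stroke at I1
b5 stroke at J2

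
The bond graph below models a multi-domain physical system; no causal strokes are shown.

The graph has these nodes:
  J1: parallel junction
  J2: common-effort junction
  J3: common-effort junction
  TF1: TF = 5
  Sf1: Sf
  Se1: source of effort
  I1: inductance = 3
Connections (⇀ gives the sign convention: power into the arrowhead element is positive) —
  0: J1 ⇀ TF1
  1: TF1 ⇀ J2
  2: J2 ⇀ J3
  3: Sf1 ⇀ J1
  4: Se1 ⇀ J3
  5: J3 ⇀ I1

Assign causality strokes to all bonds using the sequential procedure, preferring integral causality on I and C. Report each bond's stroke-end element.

bond 0 →J1
bond 1 →TF1
bond 2 →J2
bond 3 →Sf1
bond 4 →J3
bond 5 →I1

b3 stroke→Sf1  (Sf1: flow source, stroke at near end)
b4 stroke→J3  (source Se1 imposes e)
b0 stroke→J1  (only one effort-in slot at J1)
b2 stroke→J2  (0-jn J3 has e-setter on 4)
b5 stroke→I1  (0-jn J3 has e-setter on 4)
b1 stroke→TF1  (TF TF1: opposite of bond 0)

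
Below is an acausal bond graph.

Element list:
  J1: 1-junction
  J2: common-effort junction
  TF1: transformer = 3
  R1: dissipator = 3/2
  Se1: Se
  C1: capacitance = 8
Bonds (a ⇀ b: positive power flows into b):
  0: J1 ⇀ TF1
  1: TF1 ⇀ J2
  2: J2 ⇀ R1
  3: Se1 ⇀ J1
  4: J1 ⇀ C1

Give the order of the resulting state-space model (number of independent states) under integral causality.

1  (C1 all integral)

bond 3 →J1  (Se1 (Se) sets effort on bond)
bond 4 →J1  (C1 integral (e out))
bond 0 →TF1  (only one flow-in slot at J1)
bond 1 →J2  (through TF1, causality passes straight; one stroke at TF1)
bond 2 →R1  (J2 effort already set via bond 1)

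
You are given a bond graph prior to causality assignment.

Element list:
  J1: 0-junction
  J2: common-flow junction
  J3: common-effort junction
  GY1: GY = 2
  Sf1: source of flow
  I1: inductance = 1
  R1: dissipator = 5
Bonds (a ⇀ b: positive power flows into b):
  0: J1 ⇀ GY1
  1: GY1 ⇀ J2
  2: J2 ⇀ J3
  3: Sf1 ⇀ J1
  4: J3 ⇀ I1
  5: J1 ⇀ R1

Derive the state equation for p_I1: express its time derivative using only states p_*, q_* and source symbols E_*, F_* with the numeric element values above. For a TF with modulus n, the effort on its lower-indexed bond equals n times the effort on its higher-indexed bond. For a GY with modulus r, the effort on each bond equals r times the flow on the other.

dp_I1/dt = 2*F_Sf1 - 4*p_I1/5

b3 |Sf1  (Sf1: flow source, stroke at near end)
b4 |I1  (prefer integral on I1)
b2 |J3  (J3 needs exactly one e-in)
b1 |J2  (common-f at J2 fixed by 2)
b0 |J1  (GY1 both-in/both-out from 1)
b5 |R1  (J1: bond 0 brought effort, rest push out)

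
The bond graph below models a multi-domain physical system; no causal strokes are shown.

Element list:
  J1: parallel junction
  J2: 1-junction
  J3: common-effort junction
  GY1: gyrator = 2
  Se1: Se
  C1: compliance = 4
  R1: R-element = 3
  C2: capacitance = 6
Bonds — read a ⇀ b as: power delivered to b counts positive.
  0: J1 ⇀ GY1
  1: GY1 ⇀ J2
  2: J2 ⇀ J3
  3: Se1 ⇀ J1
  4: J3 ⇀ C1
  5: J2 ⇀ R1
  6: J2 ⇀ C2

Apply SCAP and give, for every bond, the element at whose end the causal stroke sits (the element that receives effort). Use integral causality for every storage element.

#0 stroke at GY1
#1 stroke at GY1
#2 stroke at J2
#3 stroke at J1
#4 stroke at J3
#5 stroke at J2
#6 stroke at J2

β3 |J1  (Se1 fixes effort; stroke away)
β0 |GY1  (0-jn J1 has e-setter on 3)
β1 |GY1  (through GY1, causality inverts; strokes same side of GY1)
β2 |J2  (common-f at J2 fixed by 1)
β5 |J2  (J2 flow already set via bond 1)
β6 |J2  (common-f at J2 fixed by 1)
β4 |J3  (J3 needs exactly one e-in)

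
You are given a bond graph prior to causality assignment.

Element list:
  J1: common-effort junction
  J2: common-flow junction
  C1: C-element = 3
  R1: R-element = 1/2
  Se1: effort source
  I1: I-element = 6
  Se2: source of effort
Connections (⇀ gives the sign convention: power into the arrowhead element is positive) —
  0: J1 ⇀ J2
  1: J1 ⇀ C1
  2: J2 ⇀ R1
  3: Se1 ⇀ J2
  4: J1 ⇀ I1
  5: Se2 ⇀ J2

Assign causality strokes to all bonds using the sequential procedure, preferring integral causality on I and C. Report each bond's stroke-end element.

β0 stroke→J2
β1 stroke→J1
β2 stroke→R1
β3 stroke→J2
β4 stroke→I1
β5 stroke→J2

b3 stroke at J2  (source Se1 imposes e)
b5 stroke at J2  (Se2 (Se) sets effort on bond)
b1 stroke at J1  (C1 outputs effort q/C1)
b0 stroke at J2  (common-e at J1 fixed by 1)
b4 stroke at I1  (common-e at J1 fixed by 1)
b2 stroke at R1  (closing 1-jn rule on J2)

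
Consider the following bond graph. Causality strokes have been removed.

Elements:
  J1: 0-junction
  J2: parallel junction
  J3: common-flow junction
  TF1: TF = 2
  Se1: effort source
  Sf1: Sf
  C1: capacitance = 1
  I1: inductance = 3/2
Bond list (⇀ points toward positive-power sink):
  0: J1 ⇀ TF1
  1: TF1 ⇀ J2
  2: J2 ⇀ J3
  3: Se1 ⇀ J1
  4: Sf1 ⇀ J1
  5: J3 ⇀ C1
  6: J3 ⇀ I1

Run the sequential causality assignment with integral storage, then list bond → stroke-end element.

bond 0 |TF1
bond 1 |J2
bond 2 |J3
bond 3 |J1
bond 4 |Sf1
bond 5 |J3
bond 6 |I1

bond 3 stroke→J1  (source Se1 imposes e)
bond 4 stroke→Sf1  (Sf1 (Sf) sets flow on bond)
bond 0 stroke→TF1  (0-jn J1 has e-setter on 3)
bond 1 stroke→J2  (through TF1, causality passes straight; one stroke at TF1)
bond 2 stroke→J3  (J2: bond 1 brought effort, rest push out)
bond 5 stroke→J3  (C1 outputs effort q/C1)
bond 6 stroke→I1  (only one flow-in slot at J3)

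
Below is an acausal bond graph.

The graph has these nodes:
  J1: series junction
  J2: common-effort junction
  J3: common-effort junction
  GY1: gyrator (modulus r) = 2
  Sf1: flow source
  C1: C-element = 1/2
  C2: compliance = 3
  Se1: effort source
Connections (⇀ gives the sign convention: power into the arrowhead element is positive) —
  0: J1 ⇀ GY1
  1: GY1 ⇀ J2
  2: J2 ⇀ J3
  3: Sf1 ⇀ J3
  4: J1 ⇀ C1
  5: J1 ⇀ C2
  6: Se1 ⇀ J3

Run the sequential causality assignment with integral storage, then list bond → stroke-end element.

bond 0 →GY1
bond 1 →GY1
bond 2 →J2
bond 3 →Sf1
bond 4 →J1
bond 5 →J1
bond 6 →J3

#3 →Sf1  (source Sf1 imposes f)
#6 →J3  (Se1 fixes effort; stroke away)
#2 →J2  (J3 effort already set via bond 6)
#1 →GY1  (J2: bond 2 brought effort, rest push out)
#0 →GY1  (GY1: gyrator matches bond 1)
#4 →J1  (common-f at J1 fixed by 0)
#5 →J1  (J1 flow already set via bond 0)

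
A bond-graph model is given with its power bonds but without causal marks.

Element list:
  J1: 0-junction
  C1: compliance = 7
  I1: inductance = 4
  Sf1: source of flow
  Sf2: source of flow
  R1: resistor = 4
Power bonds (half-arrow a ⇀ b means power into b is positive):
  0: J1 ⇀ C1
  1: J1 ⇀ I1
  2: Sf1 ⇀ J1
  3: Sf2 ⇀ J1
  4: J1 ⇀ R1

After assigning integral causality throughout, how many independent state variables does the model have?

2  (C1, I1 all integral)

β2 |Sf1  (Sf1 (Sf) sets flow on bond)
β3 |Sf2  (Sf2: flow source, stroke at near end)
β0 |J1  (prefer integral on C1)
β1 |I1  (0-jn J1 has e-setter on 0)
β4 |R1  (common-e at J1 fixed by 0)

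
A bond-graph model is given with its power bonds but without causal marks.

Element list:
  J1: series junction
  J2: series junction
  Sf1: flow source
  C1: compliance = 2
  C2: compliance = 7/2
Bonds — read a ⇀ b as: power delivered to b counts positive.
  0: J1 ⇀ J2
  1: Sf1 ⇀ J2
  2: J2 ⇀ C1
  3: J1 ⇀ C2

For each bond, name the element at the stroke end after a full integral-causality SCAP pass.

b1 |Sf1  (Sf1: flow source, stroke at near end)
b0 |J2  (J2 flow already set via bond 1)
b2 |J2  (1-jn J2 has f-setter on 1)
b3 |J1  (J1 flow already set via bond 0)

#0 stroke at J2
#1 stroke at Sf1
#2 stroke at J2
#3 stroke at J1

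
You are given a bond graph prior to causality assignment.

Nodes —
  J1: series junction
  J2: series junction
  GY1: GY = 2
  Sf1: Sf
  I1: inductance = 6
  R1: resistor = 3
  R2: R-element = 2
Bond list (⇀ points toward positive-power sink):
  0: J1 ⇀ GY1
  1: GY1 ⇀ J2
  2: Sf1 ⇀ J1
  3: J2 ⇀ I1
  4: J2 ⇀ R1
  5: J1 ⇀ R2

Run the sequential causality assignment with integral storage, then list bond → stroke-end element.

β0 stroke→J1
β1 stroke→J2
β2 stroke→Sf1
β3 stroke→I1
β4 stroke→J2
β5 stroke→J1

β2 stroke at Sf1  (Sf1: flow source, stroke at near end)
β0 stroke at J1  (1-jn J1 has f-setter on 2)
β5 stroke at J1  (J1: bond 2 brought flow, rest push out)
β1 stroke at J2  (GY1: gyrator matches bond 0)
β3 stroke at I1  (prefer integral on I1)
β4 stroke at J2  (J2: bond 3 brought flow, rest push out)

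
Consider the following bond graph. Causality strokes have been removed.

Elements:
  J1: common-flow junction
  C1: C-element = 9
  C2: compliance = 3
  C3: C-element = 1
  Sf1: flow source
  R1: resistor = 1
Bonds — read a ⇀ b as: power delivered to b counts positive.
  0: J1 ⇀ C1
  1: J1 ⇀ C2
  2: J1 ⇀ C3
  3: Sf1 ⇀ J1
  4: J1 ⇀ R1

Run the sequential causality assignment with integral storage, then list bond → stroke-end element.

#0 |J1
#1 |J1
#2 |J1
#3 |Sf1
#4 |J1

b3 stroke→Sf1  (Sf1 fixes flow; stroke at Sf1)
b0 stroke→J1  (common-f at J1 fixed by 3)
b1 stroke→J1  (common-f at J1 fixed by 3)
b2 stroke→J1  (J1 flow already set via bond 3)
b4 stroke→J1  (J1 flow already set via bond 3)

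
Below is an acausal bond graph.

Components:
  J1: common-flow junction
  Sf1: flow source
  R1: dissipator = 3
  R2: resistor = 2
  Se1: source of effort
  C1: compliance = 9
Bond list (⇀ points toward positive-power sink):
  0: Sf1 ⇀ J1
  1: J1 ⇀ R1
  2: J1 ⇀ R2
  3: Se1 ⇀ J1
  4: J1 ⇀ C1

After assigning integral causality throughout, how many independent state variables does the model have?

b0 |Sf1  (Sf1 fixes flow; stroke at Sf1)
b3 |J1  (source Se1 imposes e)
b1 |J1  (1-jn J1 has f-setter on 0)
b2 |J1  (J1 flow already set via bond 0)
b4 |J1  (J1 flow already set via bond 0)

1  (C1 all integral)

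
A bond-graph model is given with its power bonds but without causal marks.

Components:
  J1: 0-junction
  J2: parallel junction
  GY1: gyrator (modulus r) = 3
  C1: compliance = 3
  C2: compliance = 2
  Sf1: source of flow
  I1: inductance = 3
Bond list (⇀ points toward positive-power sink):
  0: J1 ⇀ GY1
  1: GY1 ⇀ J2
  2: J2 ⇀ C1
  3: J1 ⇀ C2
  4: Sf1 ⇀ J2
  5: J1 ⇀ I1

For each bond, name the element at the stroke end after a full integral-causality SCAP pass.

b0 stroke→GY1
b1 stroke→GY1
b2 stroke→J2
b3 stroke→J1
b4 stroke→Sf1
b5 stroke→I1

#4 stroke→Sf1  (Sf1: flow source, stroke at near end)
#2 stroke→J2  (prefer integral on C1)
#1 stroke→GY1  (0-jn J2 has e-setter on 2)
#0 stroke→GY1  (GY1 both-in/both-out from 1)
#3 stroke→J1  (prefer integral on C2)
#5 stroke→I1  (J1 effort already set via bond 3)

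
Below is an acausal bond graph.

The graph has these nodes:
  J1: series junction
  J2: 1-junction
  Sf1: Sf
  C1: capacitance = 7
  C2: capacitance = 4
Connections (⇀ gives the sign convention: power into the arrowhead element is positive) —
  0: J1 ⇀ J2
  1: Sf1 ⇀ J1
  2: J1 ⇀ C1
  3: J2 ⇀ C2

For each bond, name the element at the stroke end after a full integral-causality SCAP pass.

#1 |Sf1  (Sf1: flow source, stroke at near end)
#0 |J1  (J1 flow already set via bond 1)
#2 |J1  (J1: bond 1 brought flow, rest push out)
#3 |J2  (J2: bond 0 brought flow, rest push out)

bond 0 stroke→J1
bond 1 stroke→Sf1
bond 2 stroke→J1
bond 3 stroke→J2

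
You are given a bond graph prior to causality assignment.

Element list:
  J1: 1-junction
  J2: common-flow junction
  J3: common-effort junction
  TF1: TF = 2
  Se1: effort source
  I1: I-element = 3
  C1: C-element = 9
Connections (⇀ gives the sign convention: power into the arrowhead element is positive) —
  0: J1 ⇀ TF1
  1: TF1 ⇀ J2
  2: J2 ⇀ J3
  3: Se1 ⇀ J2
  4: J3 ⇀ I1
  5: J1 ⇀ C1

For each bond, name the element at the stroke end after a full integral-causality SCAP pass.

bond 0 |TF1
bond 1 |J2
bond 2 |J3
bond 3 |J2
bond 4 |I1
bond 5 |J1

b3 stroke→J2  (source Se1 imposes e)
b4 stroke→I1  (I1 outputs flow p/I1)
b2 stroke→J3  (closing 0-jn rule on J3)
b1 stroke→J2  (J2 flow already set via bond 2)
b0 stroke→TF1  (through TF1, causality passes straight; one stroke at TF1)
b5 stroke→J1  (J1: bond 0 brought flow, rest push out)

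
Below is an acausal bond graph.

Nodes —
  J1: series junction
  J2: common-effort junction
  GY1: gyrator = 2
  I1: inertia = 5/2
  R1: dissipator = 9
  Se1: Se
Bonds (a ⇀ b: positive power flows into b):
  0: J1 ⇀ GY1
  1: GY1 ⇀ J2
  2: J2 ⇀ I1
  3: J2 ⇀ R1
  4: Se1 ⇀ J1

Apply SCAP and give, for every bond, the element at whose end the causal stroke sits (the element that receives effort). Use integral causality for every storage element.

bond 4 stroke at J1  (Se1 fixes effort; stroke away)
bond 0 stroke at GY1  (only one flow-in slot at J1)
bond 1 stroke at GY1  (GY GY1: same side as bond 0)
bond 2 stroke at I1  (prefer integral on I1)
bond 3 stroke at J2  (closing 0-jn rule on J2)

bond 0 stroke at GY1
bond 1 stroke at GY1
bond 2 stroke at I1
bond 3 stroke at J2
bond 4 stroke at J1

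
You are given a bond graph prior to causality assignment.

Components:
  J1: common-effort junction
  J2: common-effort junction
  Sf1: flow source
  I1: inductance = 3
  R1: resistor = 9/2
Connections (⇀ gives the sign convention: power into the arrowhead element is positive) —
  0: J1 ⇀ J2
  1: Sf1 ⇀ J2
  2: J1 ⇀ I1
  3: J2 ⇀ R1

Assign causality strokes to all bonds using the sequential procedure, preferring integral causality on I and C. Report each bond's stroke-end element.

bond 1 →Sf1  (Sf1 (Sf) sets flow on bond)
bond 2 →I1  (prefer integral on I1)
bond 0 →J1  (J1 needs exactly one e-in)
bond 3 →J2  (J2: last free bond brings effort in)

bond 0 |J1
bond 1 |Sf1
bond 2 |I1
bond 3 |J2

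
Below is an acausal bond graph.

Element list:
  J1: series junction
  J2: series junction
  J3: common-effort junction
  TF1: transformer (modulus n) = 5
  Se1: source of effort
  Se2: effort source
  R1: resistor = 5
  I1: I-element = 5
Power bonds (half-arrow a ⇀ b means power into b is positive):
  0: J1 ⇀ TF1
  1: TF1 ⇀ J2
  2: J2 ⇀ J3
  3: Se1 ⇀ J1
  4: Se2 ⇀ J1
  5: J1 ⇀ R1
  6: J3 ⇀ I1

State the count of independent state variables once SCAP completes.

bond 3 |J1  (Se1 (Se) sets effort on bond)
bond 4 |J1  (source Se2 imposes e)
bond 6 |I1  (I1 integral (f out))
bond 2 |J3  (J3: last free bond brings effort in)
bond 1 |J2  (J2 flow already set via bond 2)
bond 0 |TF1  (TF TF1: opposite of bond 1)
bond 5 |J1  (1-jn J1 has f-setter on 0)

1  (I1 all integral)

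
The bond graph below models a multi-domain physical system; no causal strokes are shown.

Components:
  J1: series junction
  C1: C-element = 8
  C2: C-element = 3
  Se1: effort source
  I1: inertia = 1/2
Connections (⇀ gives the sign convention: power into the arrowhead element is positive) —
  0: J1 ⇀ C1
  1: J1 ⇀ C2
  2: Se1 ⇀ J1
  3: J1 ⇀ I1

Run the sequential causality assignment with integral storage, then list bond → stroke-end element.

b0 stroke→J1
b1 stroke→J1
b2 stroke→J1
b3 stroke→I1

bond 2 →J1  (Se1: effort source, stroke at far end)
bond 0 →J1  (C1 outputs effort q/C1)
bond 1 →J1  (prefer integral on C2)
bond 3 →I1  (J1: last free bond brings flow in)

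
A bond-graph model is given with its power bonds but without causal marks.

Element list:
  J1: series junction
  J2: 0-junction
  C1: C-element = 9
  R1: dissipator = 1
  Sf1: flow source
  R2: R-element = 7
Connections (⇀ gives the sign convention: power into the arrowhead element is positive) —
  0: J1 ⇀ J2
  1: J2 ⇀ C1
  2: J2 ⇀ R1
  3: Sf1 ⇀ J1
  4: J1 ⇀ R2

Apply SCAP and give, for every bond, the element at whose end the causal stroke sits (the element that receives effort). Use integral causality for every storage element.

β0 stroke at J1
β1 stroke at J2
β2 stroke at R1
β3 stroke at Sf1
β4 stroke at J1

b3 stroke→Sf1  (Sf1: flow source, stroke at near end)
b0 stroke→J1  (J1: bond 3 brought flow, rest push out)
b4 stroke→J1  (J1 flow already set via bond 3)
b1 stroke→J2  (prefer integral on C1)
b2 stroke→R1  (0-jn J2 has e-setter on 1)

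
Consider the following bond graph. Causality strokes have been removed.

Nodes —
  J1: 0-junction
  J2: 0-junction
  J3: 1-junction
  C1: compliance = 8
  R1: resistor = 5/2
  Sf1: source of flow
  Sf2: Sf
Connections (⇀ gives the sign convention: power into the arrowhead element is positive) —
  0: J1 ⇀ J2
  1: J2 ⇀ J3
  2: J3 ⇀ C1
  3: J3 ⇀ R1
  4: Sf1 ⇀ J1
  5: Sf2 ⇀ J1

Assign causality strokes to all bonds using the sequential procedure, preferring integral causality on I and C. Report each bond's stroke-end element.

β4 stroke at Sf1  (source Sf1 imposes f)
β5 stroke at Sf2  (Sf2 (Sf) sets flow on bond)
β0 stroke at J1  (only one effort-in slot at J1)
β1 stroke at J2  (J2: last free bond brings effort in)
β2 stroke at J3  (common-f at J3 fixed by 1)
β3 stroke at J3  (common-f at J3 fixed by 1)

#0 →J1
#1 →J2
#2 →J3
#3 →J3
#4 →Sf1
#5 →Sf2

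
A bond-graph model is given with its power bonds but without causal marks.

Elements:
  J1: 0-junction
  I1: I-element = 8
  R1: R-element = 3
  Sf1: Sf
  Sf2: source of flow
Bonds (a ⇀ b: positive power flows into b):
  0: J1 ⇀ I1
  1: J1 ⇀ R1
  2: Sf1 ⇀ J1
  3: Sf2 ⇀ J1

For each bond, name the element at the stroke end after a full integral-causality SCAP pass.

#2 →Sf1  (Sf1: flow source, stroke at near end)
#3 →Sf2  (source Sf2 imposes f)
#0 →I1  (I1 outputs flow p/I1)
#1 →J1  (J1 needs exactly one e-in)

#0 stroke→I1
#1 stroke→J1
#2 stroke→Sf1
#3 stroke→Sf2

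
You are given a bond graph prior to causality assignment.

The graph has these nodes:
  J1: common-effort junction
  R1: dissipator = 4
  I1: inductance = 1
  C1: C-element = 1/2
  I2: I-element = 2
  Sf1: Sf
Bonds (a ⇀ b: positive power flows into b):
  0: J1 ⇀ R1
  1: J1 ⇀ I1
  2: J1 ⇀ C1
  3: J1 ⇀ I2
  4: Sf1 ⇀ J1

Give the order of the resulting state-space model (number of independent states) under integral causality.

3  (C1, I1, I2 all integral)

bond 4 →Sf1  (Sf1 fixes flow; stroke at Sf1)
bond 1 →I1  (I1 integral (f out))
bond 2 →J1  (C1 outputs effort q/C1)
bond 0 →R1  (J1: bond 2 brought effort, rest push out)
bond 3 →I2  (common-e at J1 fixed by 2)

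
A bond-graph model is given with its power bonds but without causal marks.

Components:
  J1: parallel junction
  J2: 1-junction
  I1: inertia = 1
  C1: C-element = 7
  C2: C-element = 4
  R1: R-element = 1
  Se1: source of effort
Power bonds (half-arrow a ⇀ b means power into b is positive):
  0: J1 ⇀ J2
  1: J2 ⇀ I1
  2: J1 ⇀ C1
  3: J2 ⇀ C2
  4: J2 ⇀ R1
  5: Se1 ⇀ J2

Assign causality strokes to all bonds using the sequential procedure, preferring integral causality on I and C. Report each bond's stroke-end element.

β0 |J2
β1 |I1
β2 |J1
β3 |J2
β4 |J2
β5 |J2

β5 →J2  (Se1 fixes effort; stroke away)
β1 →I1  (I1 integral (f out))
β0 →J2  (1-jn J2 has f-setter on 1)
β3 →J2  (J2: bond 1 brought flow, rest push out)
β4 →J2  (common-f at J2 fixed by 1)
β2 →J1  (closing 0-jn rule on J1)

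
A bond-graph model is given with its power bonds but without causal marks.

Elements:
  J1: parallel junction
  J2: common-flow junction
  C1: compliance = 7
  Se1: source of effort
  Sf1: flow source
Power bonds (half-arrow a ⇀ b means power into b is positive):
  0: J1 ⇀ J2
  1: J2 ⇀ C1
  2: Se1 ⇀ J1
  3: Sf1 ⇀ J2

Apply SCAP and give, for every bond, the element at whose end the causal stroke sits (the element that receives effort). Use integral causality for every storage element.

β0 stroke→J2
β1 stroke→J2
β2 stroke→J1
β3 stroke→Sf1

#2 stroke at J1  (Se1: effort source, stroke at far end)
#3 stroke at Sf1  (Sf1: flow source, stroke at near end)
#0 stroke at J2  (0-jn J1 has e-setter on 2)
#1 stroke at J2  (J2 flow already set via bond 3)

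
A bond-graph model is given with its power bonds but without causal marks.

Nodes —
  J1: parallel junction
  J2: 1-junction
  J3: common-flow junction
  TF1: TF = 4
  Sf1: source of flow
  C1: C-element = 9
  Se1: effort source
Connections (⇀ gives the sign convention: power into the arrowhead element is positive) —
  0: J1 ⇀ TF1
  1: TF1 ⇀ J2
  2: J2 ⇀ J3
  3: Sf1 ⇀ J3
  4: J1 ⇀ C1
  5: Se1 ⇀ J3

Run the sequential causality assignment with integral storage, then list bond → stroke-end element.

β3 →Sf1  (source Sf1 imposes f)
β5 →J3  (Se1: effort source, stroke at far end)
β2 →J3  (J3: bond 3 brought flow, rest push out)
β1 →J2  (J2 flow already set via bond 2)
β0 →TF1  (through TF1, causality passes straight; one stroke at TF1)
β4 →J1  (J1 needs exactly one e-in)

b0 stroke→TF1
b1 stroke→J2
b2 stroke→J3
b3 stroke→Sf1
b4 stroke→J1
b5 stroke→J3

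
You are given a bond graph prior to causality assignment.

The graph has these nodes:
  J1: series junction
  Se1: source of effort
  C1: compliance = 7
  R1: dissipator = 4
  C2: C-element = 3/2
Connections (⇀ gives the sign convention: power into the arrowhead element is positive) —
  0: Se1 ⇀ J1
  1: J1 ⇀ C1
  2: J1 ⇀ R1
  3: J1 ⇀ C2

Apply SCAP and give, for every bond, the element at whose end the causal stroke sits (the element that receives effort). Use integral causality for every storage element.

#0 |J1  (Se1: effort source, stroke at far end)
#1 |J1  (C1: C, integral causality)
#3 |J1  (C2 integral (e out))
#2 |R1  (J1: last free bond brings flow in)

b0 →J1
b1 →J1
b2 →R1
b3 →J1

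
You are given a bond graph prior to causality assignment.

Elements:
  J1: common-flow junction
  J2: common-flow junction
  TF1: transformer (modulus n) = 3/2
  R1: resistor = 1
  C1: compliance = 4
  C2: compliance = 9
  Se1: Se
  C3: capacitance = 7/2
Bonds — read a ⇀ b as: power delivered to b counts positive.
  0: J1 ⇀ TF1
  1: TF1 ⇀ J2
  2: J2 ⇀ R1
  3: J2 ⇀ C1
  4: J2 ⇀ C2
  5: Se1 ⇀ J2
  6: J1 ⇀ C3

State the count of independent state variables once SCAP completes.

3  (C1, C2, C3 all integral)

#5 stroke→J2  (Se1: effort source, stroke at far end)
#3 stroke→J2  (C1: C, integral causality)
#4 stroke→J2  (C2: C, integral causality)
#6 stroke→J1  (C3: C, integral causality)
#0 stroke→TF1  (J1 needs exactly one f-in)
#1 stroke→J2  (TF1: transformer flips bond 0)
#2 stroke→R1  (closing 1-jn rule on J2)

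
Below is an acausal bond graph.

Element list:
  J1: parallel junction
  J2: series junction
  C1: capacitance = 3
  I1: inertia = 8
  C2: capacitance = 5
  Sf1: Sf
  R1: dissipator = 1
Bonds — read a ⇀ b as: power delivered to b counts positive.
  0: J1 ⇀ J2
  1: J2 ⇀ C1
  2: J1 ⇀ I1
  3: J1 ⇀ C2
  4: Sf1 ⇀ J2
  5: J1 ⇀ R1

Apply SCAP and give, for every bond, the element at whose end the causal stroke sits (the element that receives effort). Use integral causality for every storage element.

#4 →Sf1  (source Sf1 imposes f)
#0 →J2  (J2 flow already set via bond 4)
#1 →J2  (common-f at J2 fixed by 4)
#2 →I1  (prefer integral on I1)
#3 →J1  (C2 integral (e out))
#5 →R1  (J1 effort already set via bond 3)

bond 0 |J2
bond 1 |J2
bond 2 |I1
bond 3 |J1
bond 4 |Sf1
bond 5 |R1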